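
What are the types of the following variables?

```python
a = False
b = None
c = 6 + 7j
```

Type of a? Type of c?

a is bool; c is complex

bool, complex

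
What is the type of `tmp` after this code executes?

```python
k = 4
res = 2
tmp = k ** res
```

int ** positive int returns int (4 ** 2 = 16)

int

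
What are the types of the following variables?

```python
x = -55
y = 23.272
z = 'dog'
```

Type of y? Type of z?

y is float; z is str

float, str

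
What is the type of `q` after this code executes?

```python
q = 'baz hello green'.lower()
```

str.lower() returns str

str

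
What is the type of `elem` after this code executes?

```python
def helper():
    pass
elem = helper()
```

A function with no return statement returns None

NoneType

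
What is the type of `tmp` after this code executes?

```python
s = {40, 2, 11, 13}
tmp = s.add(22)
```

set.add() returns None (mutates in place)

NoneType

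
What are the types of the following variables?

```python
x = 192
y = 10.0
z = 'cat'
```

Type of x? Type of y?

x is int; y is float

int, float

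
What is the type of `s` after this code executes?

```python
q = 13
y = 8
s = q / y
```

int / int always returns float in Python 3 (13 / 8 = 1.625)

float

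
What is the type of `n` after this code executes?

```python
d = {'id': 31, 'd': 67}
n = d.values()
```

.values() returns a dict_values view object

dict_values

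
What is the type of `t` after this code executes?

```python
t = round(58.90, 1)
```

round() with ndigits arg returns float

float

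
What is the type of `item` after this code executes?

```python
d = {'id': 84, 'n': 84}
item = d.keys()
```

.keys() returns a dict_keys view object

dict_keys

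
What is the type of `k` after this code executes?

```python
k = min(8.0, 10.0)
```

min() of floats returns float

float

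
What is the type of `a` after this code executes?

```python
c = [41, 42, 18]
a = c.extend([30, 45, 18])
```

list.extend() returns None

NoneType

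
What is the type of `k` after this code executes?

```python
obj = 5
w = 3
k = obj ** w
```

int ** positive int returns int (5 ** 3 = 125)

int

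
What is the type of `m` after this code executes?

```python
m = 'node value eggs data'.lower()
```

str.lower() returns str

str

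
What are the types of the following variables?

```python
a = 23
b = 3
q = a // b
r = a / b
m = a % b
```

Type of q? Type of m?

int // int returns int; int % int returns int

int, int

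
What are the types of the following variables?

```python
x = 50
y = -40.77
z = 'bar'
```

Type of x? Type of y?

x is int; y is float

int, float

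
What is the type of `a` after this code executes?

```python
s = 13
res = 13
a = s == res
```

Equality comparison returns bool

bool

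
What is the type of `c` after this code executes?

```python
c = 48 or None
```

'or' returns first truthy value (48, int)

int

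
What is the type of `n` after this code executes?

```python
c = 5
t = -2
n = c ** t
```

int ** negative int returns float

float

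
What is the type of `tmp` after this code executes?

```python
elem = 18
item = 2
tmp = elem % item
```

int % int returns int (18 % 2 = 0)

int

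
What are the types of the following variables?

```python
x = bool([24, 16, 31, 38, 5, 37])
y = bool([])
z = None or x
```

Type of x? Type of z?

bool() returns bool; None or <bool> returns the bool

bool, bool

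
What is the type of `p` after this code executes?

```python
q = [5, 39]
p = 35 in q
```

'in' operator returns bool

bool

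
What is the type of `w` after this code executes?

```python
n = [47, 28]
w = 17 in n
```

'in' operator returns bool

bool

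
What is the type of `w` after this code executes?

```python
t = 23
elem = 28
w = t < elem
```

Comparison operators return bool

bool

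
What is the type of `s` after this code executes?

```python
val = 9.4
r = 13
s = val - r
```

float - int returns float (9.4 - 13 = -3.6)

float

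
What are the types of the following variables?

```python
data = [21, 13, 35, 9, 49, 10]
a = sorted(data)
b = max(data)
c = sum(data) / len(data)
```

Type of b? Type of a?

max of ints returns int; sorted() returns list

int, list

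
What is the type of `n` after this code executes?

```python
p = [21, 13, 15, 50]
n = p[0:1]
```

Slicing a list always returns a list

list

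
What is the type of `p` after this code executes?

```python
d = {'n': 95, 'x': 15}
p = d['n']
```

Accessing dict[str, int] with key 'n' returns int value 95

int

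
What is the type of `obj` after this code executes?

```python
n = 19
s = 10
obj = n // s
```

int // int returns int (19 // 10 = 1)

int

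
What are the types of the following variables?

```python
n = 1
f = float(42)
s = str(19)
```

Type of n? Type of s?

n is int; s is str

int, str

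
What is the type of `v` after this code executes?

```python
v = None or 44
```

'or' with None returns the other value (44, int)

int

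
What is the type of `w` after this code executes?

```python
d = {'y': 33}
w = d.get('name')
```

dict.get() returns None when key 'name' is not found and no default given

NoneType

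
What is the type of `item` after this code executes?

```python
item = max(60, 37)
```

max() of ints returns int

int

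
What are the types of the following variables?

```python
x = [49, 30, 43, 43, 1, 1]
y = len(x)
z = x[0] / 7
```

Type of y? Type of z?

len() returns int; int / int returns float

int, float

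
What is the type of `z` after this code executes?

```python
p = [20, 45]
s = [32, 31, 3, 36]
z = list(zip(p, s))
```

list(zip(...)) returns a list of tuples

list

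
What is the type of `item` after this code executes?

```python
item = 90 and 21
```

'and' returns the last value when all truthy (21, which is int)

int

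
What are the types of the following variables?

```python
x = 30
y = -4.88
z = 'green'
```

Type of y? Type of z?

y is float; z is str

float, str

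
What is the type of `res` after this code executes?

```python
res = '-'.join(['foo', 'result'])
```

str.join() returns str

str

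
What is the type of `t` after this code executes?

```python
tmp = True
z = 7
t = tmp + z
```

bool + int returns int (True is 1, so 1 + 7 = 8)

int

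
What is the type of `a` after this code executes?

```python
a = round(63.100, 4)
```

round() with ndigits arg returns float

float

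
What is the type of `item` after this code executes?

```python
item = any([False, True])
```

any() returns bool

bool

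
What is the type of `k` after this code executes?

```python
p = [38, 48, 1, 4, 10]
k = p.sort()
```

list.sort() returns None (sorts in place)

NoneType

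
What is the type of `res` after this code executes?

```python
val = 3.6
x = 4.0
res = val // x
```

float // float returns float (floor division preserves float type)

float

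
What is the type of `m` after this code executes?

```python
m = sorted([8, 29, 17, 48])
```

sorted() always returns list

list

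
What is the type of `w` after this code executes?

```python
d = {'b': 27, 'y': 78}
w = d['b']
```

Accessing dict[str, int] with key 'b' returns int value 27

int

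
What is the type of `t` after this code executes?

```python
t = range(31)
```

range() returns a range object

range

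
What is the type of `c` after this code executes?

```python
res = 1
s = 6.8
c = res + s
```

int + float returns float (1 + 6.8 = 7.8)

float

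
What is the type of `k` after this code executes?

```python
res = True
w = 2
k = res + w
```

bool + int returns int (True is 1, so 1 + 2 = 3)

int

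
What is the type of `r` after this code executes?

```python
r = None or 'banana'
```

'or' with None returns the other value ('banana', str)

str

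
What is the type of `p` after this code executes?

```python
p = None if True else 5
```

Ternary: condition is True, if branch (None) taken → NoneType

NoneType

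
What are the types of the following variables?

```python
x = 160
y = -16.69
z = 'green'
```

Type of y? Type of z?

y is float; z is str

float, str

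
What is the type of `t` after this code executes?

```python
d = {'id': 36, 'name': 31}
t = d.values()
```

.values() returns a dict_values view object

dict_values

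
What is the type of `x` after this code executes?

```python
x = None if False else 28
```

Ternary: condition is False, else branch (28) taken → int

int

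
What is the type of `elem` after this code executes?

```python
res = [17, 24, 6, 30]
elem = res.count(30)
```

list.count() returns int

int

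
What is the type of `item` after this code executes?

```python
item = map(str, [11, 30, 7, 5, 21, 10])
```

map() returns a map iterator object

map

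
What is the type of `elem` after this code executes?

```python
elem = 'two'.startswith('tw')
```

str.startswith() returns bool

bool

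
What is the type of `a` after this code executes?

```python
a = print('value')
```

print() returns None

NoneType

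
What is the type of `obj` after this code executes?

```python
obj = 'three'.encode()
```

str.encode() returns bytes

bytes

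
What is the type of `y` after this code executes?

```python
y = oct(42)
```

oct() returns str representation

str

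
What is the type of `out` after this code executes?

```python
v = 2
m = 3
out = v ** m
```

int ** positive int returns int (2 ** 3 = 8)

int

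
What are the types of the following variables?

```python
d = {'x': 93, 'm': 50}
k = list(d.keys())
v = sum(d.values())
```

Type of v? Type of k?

sum of int values returns int; list(...) returns list

int, list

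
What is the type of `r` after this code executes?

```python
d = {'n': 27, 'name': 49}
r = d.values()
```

.values() returns a dict_values view object

dict_values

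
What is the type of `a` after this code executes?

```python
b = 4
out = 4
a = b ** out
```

int ** positive int returns int (4 ** 4 = 256)

int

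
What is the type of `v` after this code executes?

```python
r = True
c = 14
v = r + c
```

bool + int returns int (True is 1, so 1 + 14 = 15)

int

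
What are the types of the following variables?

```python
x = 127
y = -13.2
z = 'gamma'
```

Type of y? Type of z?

y is float; z is str

float, str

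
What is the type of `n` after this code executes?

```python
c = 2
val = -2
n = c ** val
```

int ** negative int returns float

float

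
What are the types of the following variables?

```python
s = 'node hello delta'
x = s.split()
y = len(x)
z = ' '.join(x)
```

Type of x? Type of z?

str.split() returns list; str.join() returns str

list, str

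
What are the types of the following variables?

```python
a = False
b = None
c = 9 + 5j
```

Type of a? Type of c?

a is bool; c is complex

bool, complex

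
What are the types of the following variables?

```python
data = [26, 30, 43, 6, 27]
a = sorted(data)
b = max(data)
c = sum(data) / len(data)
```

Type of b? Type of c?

max of ints returns int; int / int returns float

int, float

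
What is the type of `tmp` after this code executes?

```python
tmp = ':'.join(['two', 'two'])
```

str.join() returns str

str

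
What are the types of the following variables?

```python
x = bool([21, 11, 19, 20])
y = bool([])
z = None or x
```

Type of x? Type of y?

bool() returns bool; bool() returns bool

bool, bool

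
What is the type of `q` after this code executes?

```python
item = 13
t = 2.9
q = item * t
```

int * float returns float (13 * 2.9 = 37.7)

float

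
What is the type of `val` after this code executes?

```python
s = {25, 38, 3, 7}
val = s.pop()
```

Popping from a set of ints returns int

int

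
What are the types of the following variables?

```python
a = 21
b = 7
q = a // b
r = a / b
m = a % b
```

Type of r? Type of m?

int / int returns float; int % int returns int

float, int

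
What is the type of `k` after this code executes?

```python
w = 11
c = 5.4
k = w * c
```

int * float returns float (11 * 5.4 = 59.4)

float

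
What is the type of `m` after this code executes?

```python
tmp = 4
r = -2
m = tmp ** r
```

int ** negative int returns float

float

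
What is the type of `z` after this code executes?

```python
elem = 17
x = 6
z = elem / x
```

int / int always returns float in Python 3 (17 / 6 = 2.83333)

float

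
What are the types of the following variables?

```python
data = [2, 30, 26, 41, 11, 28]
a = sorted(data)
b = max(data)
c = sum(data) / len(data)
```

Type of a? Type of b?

sorted() returns list; max of ints returns int

list, int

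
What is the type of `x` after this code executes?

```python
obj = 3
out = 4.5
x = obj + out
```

int + float returns float (3 + 4.5 = 7.5)

float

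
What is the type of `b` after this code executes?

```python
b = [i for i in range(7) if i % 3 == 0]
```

A list comprehension [...] produces a list

list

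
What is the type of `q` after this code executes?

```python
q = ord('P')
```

ord() returns int (Unicode code point)

int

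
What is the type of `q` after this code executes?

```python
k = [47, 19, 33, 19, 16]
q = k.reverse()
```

list.reverse() returns None

NoneType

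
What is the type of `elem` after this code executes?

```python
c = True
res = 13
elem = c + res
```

bool + int returns int (True is 1, so 1 + 13 = 14)

int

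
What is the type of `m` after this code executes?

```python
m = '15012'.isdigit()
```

str.isdigit() returns bool

bool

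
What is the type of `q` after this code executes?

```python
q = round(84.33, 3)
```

round() with ndigits arg returns float

float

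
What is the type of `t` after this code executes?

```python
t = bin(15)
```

bin() returns str representation

str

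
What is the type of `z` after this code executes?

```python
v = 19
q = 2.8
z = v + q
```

int + float returns float (19 + 2.8 = 21.8)

float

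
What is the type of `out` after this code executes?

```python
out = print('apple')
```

print() returns None

NoneType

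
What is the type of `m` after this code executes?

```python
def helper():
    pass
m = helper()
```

A function with no return statement returns None

NoneType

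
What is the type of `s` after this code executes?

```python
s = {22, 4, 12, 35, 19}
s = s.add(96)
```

set.add() returns None (mutates in place)

NoneType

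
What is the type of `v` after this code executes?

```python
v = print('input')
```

print() returns None

NoneType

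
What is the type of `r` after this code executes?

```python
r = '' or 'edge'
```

'or' returns first truthy value ('edge', which is str)

str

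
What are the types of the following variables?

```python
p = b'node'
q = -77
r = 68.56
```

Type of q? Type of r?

q is int; r is float

int, float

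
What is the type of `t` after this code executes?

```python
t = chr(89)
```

chr() returns str (single character)

str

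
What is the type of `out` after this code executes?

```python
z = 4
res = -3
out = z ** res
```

int ** negative int returns float

float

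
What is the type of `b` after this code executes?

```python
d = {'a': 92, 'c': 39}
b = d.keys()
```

.keys() returns a dict_keys view object

dict_keys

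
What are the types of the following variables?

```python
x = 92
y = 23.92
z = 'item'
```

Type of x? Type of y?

x is int; y is float

int, float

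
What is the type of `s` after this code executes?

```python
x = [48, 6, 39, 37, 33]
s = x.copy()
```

list.copy() returns list

list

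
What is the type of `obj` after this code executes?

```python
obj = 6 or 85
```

'or' returns the first truthy value (6, which is int)

int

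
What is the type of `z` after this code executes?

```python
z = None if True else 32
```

Ternary: condition is True, if branch (None) taken → NoneType

NoneType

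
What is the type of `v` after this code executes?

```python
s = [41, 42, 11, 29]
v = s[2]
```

Indexing a list of ints returns int (s[2] = 11)

int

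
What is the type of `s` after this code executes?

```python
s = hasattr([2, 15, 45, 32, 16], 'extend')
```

hasattr() returns bool

bool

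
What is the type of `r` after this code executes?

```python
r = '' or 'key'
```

'or' returns first truthy value ('key', which is str)

str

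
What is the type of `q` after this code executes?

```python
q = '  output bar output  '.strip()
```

str.strip() returns str

str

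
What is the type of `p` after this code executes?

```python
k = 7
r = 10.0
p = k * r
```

int * float returns float (7 * 10.0 = 70.0)

float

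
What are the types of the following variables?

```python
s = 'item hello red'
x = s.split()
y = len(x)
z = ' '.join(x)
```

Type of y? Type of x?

len() returns int; str.split() returns list

int, list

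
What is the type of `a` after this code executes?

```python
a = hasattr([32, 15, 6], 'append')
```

hasattr() returns bool

bool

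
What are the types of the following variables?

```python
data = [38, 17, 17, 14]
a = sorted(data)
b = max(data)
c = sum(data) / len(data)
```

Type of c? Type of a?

int / int returns float; sorted() returns list

float, list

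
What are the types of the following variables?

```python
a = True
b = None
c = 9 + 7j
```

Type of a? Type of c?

a is bool; c is complex

bool, complex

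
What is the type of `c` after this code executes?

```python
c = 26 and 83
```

'and' returns the last value when all truthy (83, which is int)

int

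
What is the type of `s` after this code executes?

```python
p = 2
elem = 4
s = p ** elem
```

int ** positive int returns int (2 ** 4 = 16)

int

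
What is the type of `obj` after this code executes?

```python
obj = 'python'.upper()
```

str.upper() returns str

str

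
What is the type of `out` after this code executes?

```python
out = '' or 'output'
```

'or' returns first truthy value ('output', which is str)

str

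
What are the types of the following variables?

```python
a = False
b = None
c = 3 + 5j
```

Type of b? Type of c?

b is NoneType; c is complex

NoneType, complex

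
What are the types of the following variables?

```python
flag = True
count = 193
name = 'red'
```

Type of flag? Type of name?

flag is bool; name is str

bool, str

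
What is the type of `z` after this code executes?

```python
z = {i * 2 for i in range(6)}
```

A set comprehension {expr for x in iterable} produces a set

set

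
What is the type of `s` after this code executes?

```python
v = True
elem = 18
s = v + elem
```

bool + int returns int (True is 1, so 1 + 18 = 19)

int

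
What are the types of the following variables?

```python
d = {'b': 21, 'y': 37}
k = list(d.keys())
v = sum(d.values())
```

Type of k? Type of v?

list(...) returns list; sum of int values returns int

list, int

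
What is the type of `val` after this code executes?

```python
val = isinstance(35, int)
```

isinstance() returns bool

bool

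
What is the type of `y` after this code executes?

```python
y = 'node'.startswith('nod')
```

str.startswith() returns bool

bool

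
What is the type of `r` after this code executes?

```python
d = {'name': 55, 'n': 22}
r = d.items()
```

dict.items() returns a dict_items view

dict_items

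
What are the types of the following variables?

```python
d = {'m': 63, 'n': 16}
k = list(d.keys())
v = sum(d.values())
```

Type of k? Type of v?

list(...) returns list; sum of int values returns int

list, int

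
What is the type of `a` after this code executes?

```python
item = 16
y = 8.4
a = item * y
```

int * float returns float (16 * 8.4 = 134.4)

float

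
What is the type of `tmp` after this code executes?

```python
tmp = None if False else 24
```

Ternary: condition is False, else branch (24) taken → int

int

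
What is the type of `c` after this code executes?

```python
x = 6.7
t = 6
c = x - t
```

float - int returns float (6.7 - 6 = 0.7)

float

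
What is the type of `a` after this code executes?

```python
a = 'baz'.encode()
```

str.encode() returns bytes

bytes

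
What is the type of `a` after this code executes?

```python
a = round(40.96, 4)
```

round() with ndigits arg returns float

float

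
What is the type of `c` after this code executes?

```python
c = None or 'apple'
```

'or' with None returns the other value ('apple', str)

str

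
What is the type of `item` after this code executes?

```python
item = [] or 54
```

'or' returns first truthy value (54, which is int)

int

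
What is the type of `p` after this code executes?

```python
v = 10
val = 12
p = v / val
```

int / int always returns float in Python 3 (10 / 12 = 0.833333)

float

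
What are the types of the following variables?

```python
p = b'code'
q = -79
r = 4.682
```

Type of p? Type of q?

p is bytes; q is int

bytes, int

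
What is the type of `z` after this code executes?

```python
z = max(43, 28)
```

max() of ints returns int

int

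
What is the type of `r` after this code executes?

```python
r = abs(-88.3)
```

abs() of float returns float

float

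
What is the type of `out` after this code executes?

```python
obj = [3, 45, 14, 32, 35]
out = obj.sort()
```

list.sort() returns None (sorts in place)

NoneType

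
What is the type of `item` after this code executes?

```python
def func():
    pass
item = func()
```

A function with no return statement returns None

NoneType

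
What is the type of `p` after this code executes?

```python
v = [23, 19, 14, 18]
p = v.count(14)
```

list.count() returns int

int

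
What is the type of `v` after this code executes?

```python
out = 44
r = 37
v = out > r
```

Comparison operators return bool

bool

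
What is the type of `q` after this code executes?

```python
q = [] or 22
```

'or' returns first truthy value (22, which is int)

int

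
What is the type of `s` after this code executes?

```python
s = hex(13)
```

hex() returns str representation

str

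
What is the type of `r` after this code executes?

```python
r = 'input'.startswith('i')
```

str.startswith() returns bool

bool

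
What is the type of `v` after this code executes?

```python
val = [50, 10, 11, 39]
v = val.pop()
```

list.pop() returns the popped element (int here)

int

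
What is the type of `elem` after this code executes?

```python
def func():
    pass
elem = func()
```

A function with no return statement returns None

NoneType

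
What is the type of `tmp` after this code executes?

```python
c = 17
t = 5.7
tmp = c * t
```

int * float returns float (17 * 5.7 = 96.9)

float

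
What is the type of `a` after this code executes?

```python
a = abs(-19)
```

abs() of int returns int

int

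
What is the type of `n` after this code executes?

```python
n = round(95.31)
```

round() with no ndigits arg returns int

int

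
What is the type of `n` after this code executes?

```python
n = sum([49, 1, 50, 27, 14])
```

sum() of ints returns int

int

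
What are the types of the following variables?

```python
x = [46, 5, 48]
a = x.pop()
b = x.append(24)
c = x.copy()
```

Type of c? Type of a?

list.copy() returns list; list.pop() returns the element (int)

list, int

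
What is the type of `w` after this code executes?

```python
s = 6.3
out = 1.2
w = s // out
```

float // float returns float (floor division preserves float type)

float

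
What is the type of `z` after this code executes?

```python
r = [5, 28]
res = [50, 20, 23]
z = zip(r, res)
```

zip() returns a zip iterator object

zip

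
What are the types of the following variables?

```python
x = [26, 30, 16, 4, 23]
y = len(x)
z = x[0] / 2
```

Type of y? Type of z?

len() returns int; int / int returns float

int, float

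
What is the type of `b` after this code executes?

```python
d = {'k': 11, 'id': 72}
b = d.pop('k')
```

dict.pop() returns the value (int)

int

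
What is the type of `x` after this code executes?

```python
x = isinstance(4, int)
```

isinstance() returns bool

bool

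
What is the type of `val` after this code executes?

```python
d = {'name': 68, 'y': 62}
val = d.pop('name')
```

dict.pop() returns the value (int)

int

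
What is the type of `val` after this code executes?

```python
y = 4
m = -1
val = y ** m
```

int ** negative int returns float

float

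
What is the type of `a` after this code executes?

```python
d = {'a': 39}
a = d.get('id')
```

dict.get() returns None when key 'id' is not found and no default given

NoneType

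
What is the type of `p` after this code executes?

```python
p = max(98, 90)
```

max() of ints returns int

int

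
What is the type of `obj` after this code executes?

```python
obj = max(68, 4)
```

max() of ints returns int

int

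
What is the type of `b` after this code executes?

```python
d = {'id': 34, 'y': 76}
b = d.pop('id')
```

dict.pop() returns the value (int)

int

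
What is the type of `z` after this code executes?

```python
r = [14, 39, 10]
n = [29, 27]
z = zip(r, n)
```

zip() returns a zip iterator object

zip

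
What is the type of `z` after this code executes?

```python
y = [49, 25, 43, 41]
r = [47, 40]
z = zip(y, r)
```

zip() returns a zip iterator object

zip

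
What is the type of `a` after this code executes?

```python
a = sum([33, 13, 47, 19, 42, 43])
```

sum() of ints returns int

int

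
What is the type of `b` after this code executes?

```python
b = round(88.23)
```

round() with no ndigits arg returns int

int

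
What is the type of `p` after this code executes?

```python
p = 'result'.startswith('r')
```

str.startswith() returns bool

bool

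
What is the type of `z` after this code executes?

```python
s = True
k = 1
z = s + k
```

bool + int returns int (True is 1, so 1 + 1 = 2)

int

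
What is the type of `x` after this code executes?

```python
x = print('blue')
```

print() returns None

NoneType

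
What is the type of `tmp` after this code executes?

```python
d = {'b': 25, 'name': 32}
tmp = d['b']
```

Accessing dict[str, int] with key 'b' returns int value 25

int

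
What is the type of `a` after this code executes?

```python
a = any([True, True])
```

any() returns bool

bool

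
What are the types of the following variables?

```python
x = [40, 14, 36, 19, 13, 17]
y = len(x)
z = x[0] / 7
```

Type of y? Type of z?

len() returns int; int / int returns float

int, float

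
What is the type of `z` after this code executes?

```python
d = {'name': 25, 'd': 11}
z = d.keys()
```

.keys() returns a dict_keys view object

dict_keys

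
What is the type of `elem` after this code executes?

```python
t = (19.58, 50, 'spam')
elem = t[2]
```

Index 2 of tuple is 'spam' which is str

str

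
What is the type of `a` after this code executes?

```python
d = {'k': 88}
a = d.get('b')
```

dict.get() returns None when key 'b' is not found and no default given

NoneType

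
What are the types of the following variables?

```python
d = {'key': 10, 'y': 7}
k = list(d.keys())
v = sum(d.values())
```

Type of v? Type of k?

sum of int values returns int; list(...) returns list

int, list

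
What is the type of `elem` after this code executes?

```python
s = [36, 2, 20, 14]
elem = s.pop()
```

list.pop() returns the popped element (int here)

int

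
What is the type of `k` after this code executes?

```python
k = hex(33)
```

hex() returns str representation

str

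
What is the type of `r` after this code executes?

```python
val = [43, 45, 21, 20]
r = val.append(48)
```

list.append() returns None (mutates in place)

NoneType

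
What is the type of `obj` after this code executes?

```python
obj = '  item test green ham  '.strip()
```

str.strip() returns str

str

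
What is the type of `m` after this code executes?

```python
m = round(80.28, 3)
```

round() with ndigits arg returns float

float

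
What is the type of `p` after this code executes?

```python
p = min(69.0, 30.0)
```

min() of floats returns float

float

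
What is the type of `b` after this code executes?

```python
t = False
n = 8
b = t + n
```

bool + int returns int (False is 0, so 0 + 8 = 8)

int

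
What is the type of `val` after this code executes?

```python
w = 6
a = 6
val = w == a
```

Equality comparison returns bool

bool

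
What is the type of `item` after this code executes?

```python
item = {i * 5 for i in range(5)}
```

A set comprehension {expr for x in iterable} produces a set

set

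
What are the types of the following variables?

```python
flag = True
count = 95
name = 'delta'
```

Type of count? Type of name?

count is int; name is str

int, str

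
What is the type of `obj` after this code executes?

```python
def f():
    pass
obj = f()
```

A function with no return statement returns None

NoneType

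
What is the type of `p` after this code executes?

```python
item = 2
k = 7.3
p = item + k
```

int + float returns float (2 + 7.3 = 9.3)

float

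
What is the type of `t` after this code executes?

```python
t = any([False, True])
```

any() returns bool

bool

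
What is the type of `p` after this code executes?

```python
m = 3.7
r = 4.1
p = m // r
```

float // float returns float (floor division preserves float type)

float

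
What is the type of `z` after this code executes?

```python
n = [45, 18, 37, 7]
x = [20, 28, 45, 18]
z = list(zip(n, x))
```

list(zip(...)) returns a list of tuples

list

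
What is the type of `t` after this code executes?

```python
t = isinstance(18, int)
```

isinstance() returns bool

bool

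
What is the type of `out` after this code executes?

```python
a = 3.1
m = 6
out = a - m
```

float - int returns float (3.1 - 6 = -2.9)

float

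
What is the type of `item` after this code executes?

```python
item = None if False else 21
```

Ternary: condition is False, else branch (21) taken → int

int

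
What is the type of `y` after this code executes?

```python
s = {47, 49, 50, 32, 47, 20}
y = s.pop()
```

Popping from a set of ints returns int

int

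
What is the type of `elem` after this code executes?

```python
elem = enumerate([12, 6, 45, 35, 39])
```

enumerate() returns an enumerate iterator object

enumerate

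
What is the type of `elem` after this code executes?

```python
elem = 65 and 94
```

'and' returns the last value when all truthy (94, which is int)

int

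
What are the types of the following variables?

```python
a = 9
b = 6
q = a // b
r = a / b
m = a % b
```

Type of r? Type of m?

int / int returns float; int % int returns int

float, int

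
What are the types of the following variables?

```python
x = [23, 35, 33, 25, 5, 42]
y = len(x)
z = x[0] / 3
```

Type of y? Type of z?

len() returns int; int / int returns float

int, float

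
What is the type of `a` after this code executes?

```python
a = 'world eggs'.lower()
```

str.lower() returns str

str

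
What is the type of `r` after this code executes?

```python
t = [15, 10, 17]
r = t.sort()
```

list.sort() returns None (sorts in place)

NoneType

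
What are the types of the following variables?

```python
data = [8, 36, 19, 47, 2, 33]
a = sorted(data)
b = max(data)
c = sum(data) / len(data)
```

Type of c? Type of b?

int / int returns float; max of ints returns int

float, int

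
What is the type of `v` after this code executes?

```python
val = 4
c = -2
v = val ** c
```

int ** negative int returns float

float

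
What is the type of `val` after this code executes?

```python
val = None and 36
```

'and' returns first falsy value (None)

NoneType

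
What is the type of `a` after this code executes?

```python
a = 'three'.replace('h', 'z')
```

str.replace() returns str

str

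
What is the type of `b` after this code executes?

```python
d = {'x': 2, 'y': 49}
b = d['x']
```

Accessing dict[str, int] with key 'x' returns int value 2

int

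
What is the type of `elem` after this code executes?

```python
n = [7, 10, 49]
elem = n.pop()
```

list.pop() returns the popped element (int here)

int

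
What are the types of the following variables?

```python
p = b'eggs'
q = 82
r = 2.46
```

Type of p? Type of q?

p is bytes; q is int

bytes, int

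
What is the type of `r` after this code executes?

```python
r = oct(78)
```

oct() returns str representation

str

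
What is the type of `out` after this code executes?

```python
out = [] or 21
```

'or' returns first truthy value (21, which is int)

int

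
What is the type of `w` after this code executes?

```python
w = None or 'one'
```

'or' with None returns the other value ('one', str)

str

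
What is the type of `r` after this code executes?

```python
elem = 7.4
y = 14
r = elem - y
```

float - int returns float (7.4 - 14 = -6.6)

float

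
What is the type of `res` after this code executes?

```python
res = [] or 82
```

'or' returns first truthy value (82, which is int)

int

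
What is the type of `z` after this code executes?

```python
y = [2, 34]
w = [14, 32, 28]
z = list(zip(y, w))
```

list(zip(...)) returns a list of tuples

list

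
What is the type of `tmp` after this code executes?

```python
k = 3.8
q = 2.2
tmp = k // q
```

float // float returns float (floor division preserves float type)

float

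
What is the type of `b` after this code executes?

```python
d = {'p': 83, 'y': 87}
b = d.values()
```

.values() returns a dict_values view object

dict_values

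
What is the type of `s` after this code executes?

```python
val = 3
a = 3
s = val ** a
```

int ** positive int returns int (3 ** 3 = 27)

int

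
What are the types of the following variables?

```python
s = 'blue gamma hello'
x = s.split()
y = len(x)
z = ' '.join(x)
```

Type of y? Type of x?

len() returns int; str.split() returns list

int, list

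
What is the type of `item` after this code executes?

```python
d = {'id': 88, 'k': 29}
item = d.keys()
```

.keys() returns a dict_keys view object

dict_keys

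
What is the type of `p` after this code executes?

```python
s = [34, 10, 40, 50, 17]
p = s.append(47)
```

list.append() returns None (mutates in place)

NoneType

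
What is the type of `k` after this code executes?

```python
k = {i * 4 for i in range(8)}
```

A set comprehension {expr for x in iterable} produces a set

set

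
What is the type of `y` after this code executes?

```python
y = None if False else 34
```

Ternary: condition is False, else branch (34) taken → int

int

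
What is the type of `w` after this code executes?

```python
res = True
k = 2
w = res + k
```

bool + int returns int (True is 1, so 1 + 2 = 3)

int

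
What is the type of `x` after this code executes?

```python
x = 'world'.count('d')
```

str.count() returns int

int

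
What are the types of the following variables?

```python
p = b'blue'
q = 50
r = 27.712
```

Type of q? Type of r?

q is int; r is float

int, float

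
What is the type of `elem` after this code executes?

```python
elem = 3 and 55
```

'and' returns the last value when all truthy (55, which is int)

int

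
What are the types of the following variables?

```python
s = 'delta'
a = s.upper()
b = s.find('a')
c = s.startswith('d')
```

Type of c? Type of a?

str.startswith() returns bool; str.upper() returns str

bool, str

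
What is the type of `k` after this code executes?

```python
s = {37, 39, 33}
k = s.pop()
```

Popping from a set of ints returns int

int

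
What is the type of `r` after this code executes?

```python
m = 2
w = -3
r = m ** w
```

int ** negative int returns float

float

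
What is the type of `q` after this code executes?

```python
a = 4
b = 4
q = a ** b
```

int ** positive int returns int (4 ** 4 = 256)

int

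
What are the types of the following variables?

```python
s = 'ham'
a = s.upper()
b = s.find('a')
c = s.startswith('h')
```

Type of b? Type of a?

str.find() returns int; str.upper() returns str

int, str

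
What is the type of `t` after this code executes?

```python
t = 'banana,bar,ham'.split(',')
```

str.split() returns list

list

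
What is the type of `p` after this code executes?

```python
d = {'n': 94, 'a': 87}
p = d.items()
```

dict.items() returns a dict_items view

dict_items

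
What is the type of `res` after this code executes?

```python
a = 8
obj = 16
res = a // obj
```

int // int returns int (8 // 16 = 0)

int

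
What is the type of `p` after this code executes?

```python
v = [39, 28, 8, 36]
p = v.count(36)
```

list.count() returns int

int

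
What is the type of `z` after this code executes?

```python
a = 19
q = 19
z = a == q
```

Equality comparison returns bool

bool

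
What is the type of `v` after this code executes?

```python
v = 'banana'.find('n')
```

str.find() returns int (index, or -1)

int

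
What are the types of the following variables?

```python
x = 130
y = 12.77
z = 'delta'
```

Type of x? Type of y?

x is int; y is float

int, float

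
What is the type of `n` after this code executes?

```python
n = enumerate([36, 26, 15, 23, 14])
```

enumerate() returns an enumerate iterator object

enumerate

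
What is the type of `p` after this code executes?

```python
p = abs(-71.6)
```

abs() of float returns float

float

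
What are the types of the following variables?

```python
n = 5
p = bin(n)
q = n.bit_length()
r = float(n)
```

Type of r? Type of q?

float() returns float; int.bit_length() returns int

float, int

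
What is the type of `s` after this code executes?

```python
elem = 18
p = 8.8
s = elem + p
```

int + float returns float (18 + 8.8 = 26.8)

float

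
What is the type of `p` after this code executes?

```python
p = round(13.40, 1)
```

round() with ndigits arg returns float

float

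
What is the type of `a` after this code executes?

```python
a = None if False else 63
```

Ternary: condition is False, else branch (63) taken → int

int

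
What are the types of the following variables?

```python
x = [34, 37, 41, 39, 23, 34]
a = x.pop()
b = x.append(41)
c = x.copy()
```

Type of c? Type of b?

list.copy() returns list; list.append() returns None

list, NoneType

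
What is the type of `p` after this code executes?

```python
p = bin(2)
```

bin() returns str representation

str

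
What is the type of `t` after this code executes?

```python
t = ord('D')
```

ord() returns int (Unicode code point)

int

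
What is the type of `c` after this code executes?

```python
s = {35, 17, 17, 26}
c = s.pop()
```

Popping from a set of ints returns int

int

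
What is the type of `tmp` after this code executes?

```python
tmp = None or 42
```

'or' with None returns the other value (42, int)

int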